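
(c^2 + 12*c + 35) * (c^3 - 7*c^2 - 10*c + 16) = c^5 + 5*c^4 - 59*c^3 - 349*c^2 - 158*c + 560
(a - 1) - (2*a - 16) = 15 - a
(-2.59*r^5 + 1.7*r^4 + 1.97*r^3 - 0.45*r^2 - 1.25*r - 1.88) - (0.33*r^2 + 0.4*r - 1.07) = -2.59*r^5 + 1.7*r^4 + 1.97*r^3 - 0.78*r^2 - 1.65*r - 0.81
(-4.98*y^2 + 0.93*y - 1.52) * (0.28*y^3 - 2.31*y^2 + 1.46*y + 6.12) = -1.3944*y^5 + 11.7642*y^4 - 9.8447*y^3 - 25.6086*y^2 + 3.4724*y - 9.3024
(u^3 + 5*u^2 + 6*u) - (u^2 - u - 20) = u^3 + 4*u^2 + 7*u + 20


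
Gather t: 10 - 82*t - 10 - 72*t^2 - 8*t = -72*t^2 - 90*t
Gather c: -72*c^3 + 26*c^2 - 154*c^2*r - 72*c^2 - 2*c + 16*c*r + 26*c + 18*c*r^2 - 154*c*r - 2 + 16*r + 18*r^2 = -72*c^3 + c^2*(-154*r - 46) + c*(18*r^2 - 138*r + 24) + 18*r^2 + 16*r - 2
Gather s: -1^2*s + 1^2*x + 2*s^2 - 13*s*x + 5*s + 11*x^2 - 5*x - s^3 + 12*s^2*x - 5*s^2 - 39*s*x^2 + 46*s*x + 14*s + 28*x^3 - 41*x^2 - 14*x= -s^3 + s^2*(12*x - 3) + s*(-39*x^2 + 33*x + 18) + 28*x^3 - 30*x^2 - 18*x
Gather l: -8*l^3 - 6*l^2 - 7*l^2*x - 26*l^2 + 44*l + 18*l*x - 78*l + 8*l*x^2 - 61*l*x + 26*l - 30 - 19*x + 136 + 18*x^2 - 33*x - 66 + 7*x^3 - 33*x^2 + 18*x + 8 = -8*l^3 + l^2*(-7*x - 32) + l*(8*x^2 - 43*x - 8) + 7*x^3 - 15*x^2 - 34*x + 48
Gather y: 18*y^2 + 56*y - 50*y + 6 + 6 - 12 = 18*y^2 + 6*y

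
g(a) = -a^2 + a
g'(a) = 1 - 2*a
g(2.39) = -3.32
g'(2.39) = -3.78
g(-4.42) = -23.96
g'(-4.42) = 9.84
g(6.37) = -34.21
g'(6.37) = -11.74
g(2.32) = -3.06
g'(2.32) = -3.64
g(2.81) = -5.09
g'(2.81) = -4.62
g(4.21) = -13.51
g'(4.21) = -7.42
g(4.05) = -12.35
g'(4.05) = -7.10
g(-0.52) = -0.79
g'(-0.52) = 2.04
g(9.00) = -72.00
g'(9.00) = -17.00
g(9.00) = -72.00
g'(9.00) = -17.00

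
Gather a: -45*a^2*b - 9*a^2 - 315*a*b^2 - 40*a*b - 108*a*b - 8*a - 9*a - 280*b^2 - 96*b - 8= a^2*(-45*b - 9) + a*(-315*b^2 - 148*b - 17) - 280*b^2 - 96*b - 8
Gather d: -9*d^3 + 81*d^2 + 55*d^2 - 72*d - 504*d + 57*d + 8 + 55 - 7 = -9*d^3 + 136*d^2 - 519*d + 56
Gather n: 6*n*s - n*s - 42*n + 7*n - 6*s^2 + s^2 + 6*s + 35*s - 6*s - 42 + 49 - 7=n*(5*s - 35) - 5*s^2 + 35*s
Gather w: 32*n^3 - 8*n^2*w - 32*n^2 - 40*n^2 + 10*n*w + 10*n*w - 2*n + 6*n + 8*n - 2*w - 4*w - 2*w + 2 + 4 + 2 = 32*n^3 - 72*n^2 + 12*n + w*(-8*n^2 + 20*n - 8) + 8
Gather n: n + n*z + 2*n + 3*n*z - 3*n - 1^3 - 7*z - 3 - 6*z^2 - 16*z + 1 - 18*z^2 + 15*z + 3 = 4*n*z - 24*z^2 - 8*z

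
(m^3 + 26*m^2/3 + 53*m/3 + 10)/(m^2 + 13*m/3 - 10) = (3*m^2 + 8*m + 5)/(3*m - 5)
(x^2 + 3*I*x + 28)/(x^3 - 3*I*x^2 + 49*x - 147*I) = (x - 4*I)/(x^2 - 10*I*x - 21)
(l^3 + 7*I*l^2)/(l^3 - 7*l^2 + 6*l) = l*(l + 7*I)/(l^2 - 7*l + 6)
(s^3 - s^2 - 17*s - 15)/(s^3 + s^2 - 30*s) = (s^2 + 4*s + 3)/(s*(s + 6))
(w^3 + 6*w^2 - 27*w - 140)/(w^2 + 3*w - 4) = (w^2 + 2*w - 35)/(w - 1)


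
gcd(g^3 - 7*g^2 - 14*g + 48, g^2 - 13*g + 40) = g - 8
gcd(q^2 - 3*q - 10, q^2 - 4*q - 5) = q - 5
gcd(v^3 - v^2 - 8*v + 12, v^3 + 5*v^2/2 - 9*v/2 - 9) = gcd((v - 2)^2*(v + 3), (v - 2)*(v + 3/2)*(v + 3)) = v^2 + v - 6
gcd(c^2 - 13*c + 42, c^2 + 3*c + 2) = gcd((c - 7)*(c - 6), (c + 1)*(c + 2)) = 1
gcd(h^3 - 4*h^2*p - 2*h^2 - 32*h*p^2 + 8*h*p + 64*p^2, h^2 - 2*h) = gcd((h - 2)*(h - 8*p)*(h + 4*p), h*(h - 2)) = h - 2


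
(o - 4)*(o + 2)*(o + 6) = o^3 + 4*o^2 - 20*o - 48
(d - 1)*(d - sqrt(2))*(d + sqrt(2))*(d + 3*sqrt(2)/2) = d^4 - d^3 + 3*sqrt(2)*d^3/2 - 3*sqrt(2)*d^2/2 - 2*d^2 - 3*sqrt(2)*d + 2*d + 3*sqrt(2)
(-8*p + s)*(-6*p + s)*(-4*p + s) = -192*p^3 + 104*p^2*s - 18*p*s^2 + s^3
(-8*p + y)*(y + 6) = -8*p*y - 48*p + y^2 + 6*y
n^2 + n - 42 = (n - 6)*(n + 7)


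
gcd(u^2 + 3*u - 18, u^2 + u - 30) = u + 6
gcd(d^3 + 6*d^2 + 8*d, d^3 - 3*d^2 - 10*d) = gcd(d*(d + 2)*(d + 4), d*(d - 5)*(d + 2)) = d^2 + 2*d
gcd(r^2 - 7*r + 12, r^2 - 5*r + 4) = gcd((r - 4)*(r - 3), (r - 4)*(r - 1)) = r - 4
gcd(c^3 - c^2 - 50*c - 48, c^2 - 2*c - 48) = c^2 - 2*c - 48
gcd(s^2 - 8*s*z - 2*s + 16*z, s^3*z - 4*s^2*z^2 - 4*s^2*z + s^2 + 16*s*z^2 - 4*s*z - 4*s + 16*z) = 1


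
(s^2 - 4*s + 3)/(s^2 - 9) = (s - 1)/(s + 3)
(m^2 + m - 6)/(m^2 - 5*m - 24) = (m - 2)/(m - 8)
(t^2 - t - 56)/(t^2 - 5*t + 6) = (t^2 - t - 56)/(t^2 - 5*t + 6)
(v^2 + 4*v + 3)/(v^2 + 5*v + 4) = (v + 3)/(v + 4)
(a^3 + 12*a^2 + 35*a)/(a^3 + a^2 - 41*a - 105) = a*(a + 7)/(a^2 - 4*a - 21)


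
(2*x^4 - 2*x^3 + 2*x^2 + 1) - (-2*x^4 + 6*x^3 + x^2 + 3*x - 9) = 4*x^4 - 8*x^3 + x^2 - 3*x + 10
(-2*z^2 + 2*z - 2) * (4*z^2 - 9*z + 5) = -8*z^4 + 26*z^3 - 36*z^2 + 28*z - 10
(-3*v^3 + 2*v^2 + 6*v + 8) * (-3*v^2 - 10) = 9*v^5 - 6*v^4 + 12*v^3 - 44*v^2 - 60*v - 80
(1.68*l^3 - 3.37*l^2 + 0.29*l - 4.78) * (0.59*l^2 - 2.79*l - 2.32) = 0.9912*l^5 - 6.6755*l^4 + 5.6758*l^3 + 4.1891*l^2 + 12.6634*l + 11.0896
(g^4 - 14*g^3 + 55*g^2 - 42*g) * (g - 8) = g^5 - 22*g^4 + 167*g^3 - 482*g^2 + 336*g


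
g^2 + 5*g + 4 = (g + 1)*(g + 4)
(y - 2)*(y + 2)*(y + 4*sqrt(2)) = y^3 + 4*sqrt(2)*y^2 - 4*y - 16*sqrt(2)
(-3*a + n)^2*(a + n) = 9*a^3 + 3*a^2*n - 5*a*n^2 + n^3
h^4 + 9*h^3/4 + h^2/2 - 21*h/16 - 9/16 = (h - 3/4)*(h + 1/2)*(h + 1)*(h + 3/2)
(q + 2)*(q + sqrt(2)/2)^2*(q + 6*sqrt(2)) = q^4 + 2*q^3 + 7*sqrt(2)*q^3 + 25*q^2/2 + 14*sqrt(2)*q^2 + 3*sqrt(2)*q + 25*q + 6*sqrt(2)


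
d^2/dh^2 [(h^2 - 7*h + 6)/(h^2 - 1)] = -14/(h^3 + 3*h^2 + 3*h + 1)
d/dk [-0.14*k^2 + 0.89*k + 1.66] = 0.89 - 0.28*k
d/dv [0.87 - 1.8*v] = -1.80000000000000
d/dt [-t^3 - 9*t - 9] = -3*t^2 - 9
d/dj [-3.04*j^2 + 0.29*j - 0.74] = 0.29 - 6.08*j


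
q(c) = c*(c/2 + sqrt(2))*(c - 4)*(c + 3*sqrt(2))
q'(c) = c*(c/2 + sqrt(2))*(c - 4) + c*(c/2 + sqrt(2))*(c + 3*sqrt(2)) + c*(c - 4)*(c + 3*sqrt(2))/2 + (c/2 + sqrt(2))*(c - 4)*(c + 3*sqrt(2)) = 2*c^3 - 6*c^2 + 15*sqrt(2)*c^2/2 - 20*sqrt(2)*c + 12*c - 24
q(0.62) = -17.57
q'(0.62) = -31.85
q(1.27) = -39.17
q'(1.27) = -33.15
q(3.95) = -5.48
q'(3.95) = 106.81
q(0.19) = -4.84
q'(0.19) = -26.91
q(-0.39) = 8.04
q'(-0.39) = -17.07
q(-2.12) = 9.76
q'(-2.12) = 12.17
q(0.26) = -6.76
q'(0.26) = -27.89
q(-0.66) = 11.95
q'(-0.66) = -11.82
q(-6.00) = 167.21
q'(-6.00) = -192.46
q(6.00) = 542.56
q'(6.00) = 476.13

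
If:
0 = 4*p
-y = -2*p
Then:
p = 0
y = 0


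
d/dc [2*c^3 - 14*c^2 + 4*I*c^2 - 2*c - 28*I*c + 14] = 6*c^2 + c*(-28 + 8*I) - 2 - 28*I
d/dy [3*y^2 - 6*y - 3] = 6*y - 6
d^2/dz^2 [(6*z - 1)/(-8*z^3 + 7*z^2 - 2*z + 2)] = 2*(-1152*z^5 + 1392*z^4 - 646*z^3 - 381*z^2 + 258*z - 34)/(512*z^9 - 1344*z^8 + 1560*z^7 - 1399*z^6 + 1062*z^5 - 570*z^4 + 272*z^3 - 108*z^2 + 24*z - 8)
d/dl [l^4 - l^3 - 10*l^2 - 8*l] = 4*l^3 - 3*l^2 - 20*l - 8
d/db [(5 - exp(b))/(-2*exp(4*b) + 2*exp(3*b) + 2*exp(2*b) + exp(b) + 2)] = (-6*exp(4*b) + 44*exp(3*b) - 28*exp(2*b) - 20*exp(b) - 7)*exp(b)/(4*exp(8*b) - 8*exp(7*b) - 4*exp(6*b) + 4*exp(5*b) + 12*exp(3*b) + 9*exp(2*b) + 4*exp(b) + 4)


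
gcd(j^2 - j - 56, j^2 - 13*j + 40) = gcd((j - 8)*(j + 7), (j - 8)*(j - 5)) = j - 8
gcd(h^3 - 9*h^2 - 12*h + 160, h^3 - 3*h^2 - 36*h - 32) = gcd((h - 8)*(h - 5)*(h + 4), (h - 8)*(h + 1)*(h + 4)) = h^2 - 4*h - 32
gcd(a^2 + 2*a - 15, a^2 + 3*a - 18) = a - 3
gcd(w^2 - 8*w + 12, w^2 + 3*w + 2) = 1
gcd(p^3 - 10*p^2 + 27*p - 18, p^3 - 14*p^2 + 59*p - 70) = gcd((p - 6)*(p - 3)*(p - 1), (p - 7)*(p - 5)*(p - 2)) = 1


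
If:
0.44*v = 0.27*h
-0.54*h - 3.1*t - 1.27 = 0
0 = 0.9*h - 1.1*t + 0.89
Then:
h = -1.23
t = -0.20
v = -0.75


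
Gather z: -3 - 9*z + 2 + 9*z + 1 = 0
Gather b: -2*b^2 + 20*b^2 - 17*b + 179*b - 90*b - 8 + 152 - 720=18*b^2 + 72*b - 576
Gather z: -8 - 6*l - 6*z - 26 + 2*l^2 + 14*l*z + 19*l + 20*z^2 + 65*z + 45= 2*l^2 + 13*l + 20*z^2 + z*(14*l + 59) + 11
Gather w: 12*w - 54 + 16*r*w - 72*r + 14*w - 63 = -72*r + w*(16*r + 26) - 117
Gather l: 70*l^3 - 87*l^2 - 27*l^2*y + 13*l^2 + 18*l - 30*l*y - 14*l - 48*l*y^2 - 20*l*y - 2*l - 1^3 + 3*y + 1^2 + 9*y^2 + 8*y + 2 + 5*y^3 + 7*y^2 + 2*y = 70*l^3 + l^2*(-27*y - 74) + l*(-48*y^2 - 50*y + 2) + 5*y^3 + 16*y^2 + 13*y + 2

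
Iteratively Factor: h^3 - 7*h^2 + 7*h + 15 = (h + 1)*(h^2 - 8*h + 15) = (h - 5)*(h + 1)*(h - 3)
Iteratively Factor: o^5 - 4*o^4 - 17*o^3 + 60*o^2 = (o - 5)*(o^4 + o^3 - 12*o^2) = (o - 5)*(o + 4)*(o^3 - 3*o^2) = (o - 5)*(o - 3)*(o + 4)*(o^2) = o*(o - 5)*(o - 3)*(o + 4)*(o)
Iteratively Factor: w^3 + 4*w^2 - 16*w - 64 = (w + 4)*(w^2 - 16) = (w - 4)*(w + 4)*(w + 4)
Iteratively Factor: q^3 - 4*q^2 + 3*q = (q)*(q^2 - 4*q + 3) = q*(q - 1)*(q - 3)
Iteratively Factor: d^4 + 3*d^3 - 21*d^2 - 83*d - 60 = (d - 5)*(d^3 + 8*d^2 + 19*d + 12) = (d - 5)*(d + 3)*(d^2 + 5*d + 4) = (d - 5)*(d + 3)*(d + 4)*(d + 1)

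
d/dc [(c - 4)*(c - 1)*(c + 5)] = 3*c^2 - 21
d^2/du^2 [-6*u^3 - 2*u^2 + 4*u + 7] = -36*u - 4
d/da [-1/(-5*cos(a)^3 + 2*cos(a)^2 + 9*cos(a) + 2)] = (15*cos(a)^2 - 4*cos(a) - 9)*sin(a)/(-5*cos(a)^3 + 2*cos(a)^2 + 9*cos(a) + 2)^2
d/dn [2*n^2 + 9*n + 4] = 4*n + 9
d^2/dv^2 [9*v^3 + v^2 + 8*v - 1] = 54*v + 2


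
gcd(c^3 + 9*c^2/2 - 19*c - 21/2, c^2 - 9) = c - 3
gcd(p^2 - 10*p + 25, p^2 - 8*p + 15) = p - 5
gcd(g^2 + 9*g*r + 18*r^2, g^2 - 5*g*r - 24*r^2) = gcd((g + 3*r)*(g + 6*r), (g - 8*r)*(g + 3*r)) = g + 3*r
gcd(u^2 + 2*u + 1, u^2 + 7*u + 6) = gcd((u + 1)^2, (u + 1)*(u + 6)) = u + 1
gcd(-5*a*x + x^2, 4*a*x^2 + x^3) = x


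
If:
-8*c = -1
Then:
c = 1/8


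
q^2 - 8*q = q*(q - 8)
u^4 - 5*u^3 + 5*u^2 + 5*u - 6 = (u - 3)*(u - 2)*(u - 1)*(u + 1)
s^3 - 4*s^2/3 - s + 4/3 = (s - 4/3)*(s - 1)*(s + 1)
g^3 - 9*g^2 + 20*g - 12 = (g - 6)*(g - 2)*(g - 1)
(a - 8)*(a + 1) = a^2 - 7*a - 8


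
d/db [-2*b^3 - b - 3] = -6*b^2 - 1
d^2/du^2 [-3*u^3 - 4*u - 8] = -18*u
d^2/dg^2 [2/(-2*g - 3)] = -16/(2*g + 3)^3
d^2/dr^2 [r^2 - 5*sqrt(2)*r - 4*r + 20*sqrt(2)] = 2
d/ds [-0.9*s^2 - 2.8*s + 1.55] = -1.8*s - 2.8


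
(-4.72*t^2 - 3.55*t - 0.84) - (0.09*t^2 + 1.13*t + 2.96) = -4.81*t^2 - 4.68*t - 3.8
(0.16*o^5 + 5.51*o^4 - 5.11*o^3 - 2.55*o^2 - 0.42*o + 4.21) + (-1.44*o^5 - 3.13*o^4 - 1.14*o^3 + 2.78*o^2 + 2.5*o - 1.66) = -1.28*o^5 + 2.38*o^4 - 6.25*o^3 + 0.23*o^2 + 2.08*o + 2.55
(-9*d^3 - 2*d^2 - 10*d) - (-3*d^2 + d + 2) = -9*d^3 + d^2 - 11*d - 2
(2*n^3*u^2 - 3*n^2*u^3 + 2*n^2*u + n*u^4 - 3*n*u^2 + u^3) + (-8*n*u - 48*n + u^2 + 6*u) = 2*n^3*u^2 - 3*n^2*u^3 + 2*n^2*u + n*u^4 - 3*n*u^2 - 8*n*u - 48*n + u^3 + u^2 + 6*u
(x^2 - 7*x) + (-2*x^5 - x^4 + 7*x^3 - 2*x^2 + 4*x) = -2*x^5 - x^4 + 7*x^3 - x^2 - 3*x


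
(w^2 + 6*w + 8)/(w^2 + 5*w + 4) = (w + 2)/(w + 1)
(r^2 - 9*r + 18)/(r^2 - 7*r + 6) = (r - 3)/(r - 1)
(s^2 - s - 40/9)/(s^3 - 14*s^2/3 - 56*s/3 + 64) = (s + 5/3)/(s^2 - 2*s - 24)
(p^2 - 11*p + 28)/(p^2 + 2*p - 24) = (p - 7)/(p + 6)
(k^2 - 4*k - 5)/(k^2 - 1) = (k - 5)/(k - 1)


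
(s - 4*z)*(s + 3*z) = s^2 - s*z - 12*z^2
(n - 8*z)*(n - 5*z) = n^2 - 13*n*z + 40*z^2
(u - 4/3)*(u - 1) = u^2 - 7*u/3 + 4/3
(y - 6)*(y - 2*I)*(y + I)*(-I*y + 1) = -I*y^4 + 6*I*y^3 - 3*I*y^2 + 2*y + 18*I*y - 12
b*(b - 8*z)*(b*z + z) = b^3*z - 8*b^2*z^2 + b^2*z - 8*b*z^2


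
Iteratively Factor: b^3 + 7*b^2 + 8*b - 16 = (b - 1)*(b^2 + 8*b + 16) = (b - 1)*(b + 4)*(b + 4)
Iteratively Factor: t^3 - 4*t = (t)*(t^2 - 4) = t*(t - 2)*(t + 2)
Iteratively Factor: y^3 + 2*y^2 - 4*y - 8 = (y + 2)*(y^2 - 4) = (y + 2)^2*(y - 2)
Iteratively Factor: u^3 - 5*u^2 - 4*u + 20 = (u + 2)*(u^2 - 7*u + 10) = (u - 2)*(u + 2)*(u - 5)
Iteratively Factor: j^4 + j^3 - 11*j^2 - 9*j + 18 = (j + 2)*(j^3 - j^2 - 9*j + 9) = (j + 2)*(j + 3)*(j^2 - 4*j + 3) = (j - 1)*(j + 2)*(j + 3)*(j - 3)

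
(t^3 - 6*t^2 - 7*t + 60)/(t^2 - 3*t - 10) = (t^2 - t - 12)/(t + 2)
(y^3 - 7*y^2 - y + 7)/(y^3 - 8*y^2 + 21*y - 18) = (y^3 - 7*y^2 - y + 7)/(y^3 - 8*y^2 + 21*y - 18)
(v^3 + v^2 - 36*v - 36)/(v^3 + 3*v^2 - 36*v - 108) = (v + 1)/(v + 3)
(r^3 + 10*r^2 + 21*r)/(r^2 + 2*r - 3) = r*(r + 7)/(r - 1)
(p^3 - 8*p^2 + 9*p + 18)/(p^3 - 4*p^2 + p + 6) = (p - 6)/(p - 2)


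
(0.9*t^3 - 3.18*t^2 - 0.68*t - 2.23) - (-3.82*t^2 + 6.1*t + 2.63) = 0.9*t^3 + 0.64*t^2 - 6.78*t - 4.86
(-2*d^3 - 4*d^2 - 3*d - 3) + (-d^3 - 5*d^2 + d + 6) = -3*d^3 - 9*d^2 - 2*d + 3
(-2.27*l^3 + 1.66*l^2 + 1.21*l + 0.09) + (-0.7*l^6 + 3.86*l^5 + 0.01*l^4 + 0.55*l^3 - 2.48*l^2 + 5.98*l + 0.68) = -0.7*l^6 + 3.86*l^5 + 0.01*l^4 - 1.72*l^3 - 0.82*l^2 + 7.19*l + 0.77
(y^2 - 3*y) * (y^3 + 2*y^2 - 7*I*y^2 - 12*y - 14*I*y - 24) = y^5 - y^4 - 7*I*y^4 - 18*y^3 + 7*I*y^3 + 12*y^2 + 42*I*y^2 + 72*y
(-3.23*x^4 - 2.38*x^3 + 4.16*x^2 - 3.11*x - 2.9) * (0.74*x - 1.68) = -2.3902*x^5 + 3.6652*x^4 + 7.0768*x^3 - 9.2902*x^2 + 3.0788*x + 4.872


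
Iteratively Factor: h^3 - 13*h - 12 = (h + 1)*(h^2 - h - 12) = (h + 1)*(h + 3)*(h - 4)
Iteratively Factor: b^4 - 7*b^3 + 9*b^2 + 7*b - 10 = (b - 2)*(b^3 - 5*b^2 - b + 5) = (b - 2)*(b + 1)*(b^2 - 6*b + 5) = (b - 5)*(b - 2)*(b + 1)*(b - 1)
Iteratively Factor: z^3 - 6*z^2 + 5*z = (z - 1)*(z^2 - 5*z) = (z - 5)*(z - 1)*(z)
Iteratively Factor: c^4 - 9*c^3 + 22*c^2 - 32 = (c - 4)*(c^3 - 5*c^2 + 2*c + 8) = (c - 4)*(c - 2)*(c^2 - 3*c - 4) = (c - 4)^2*(c - 2)*(c + 1)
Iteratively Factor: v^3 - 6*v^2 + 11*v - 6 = (v - 3)*(v^2 - 3*v + 2) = (v - 3)*(v - 1)*(v - 2)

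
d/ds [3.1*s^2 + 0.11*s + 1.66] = 6.2*s + 0.11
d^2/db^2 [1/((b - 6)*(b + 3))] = 2*((b - 6)^2 + (b - 6)*(b + 3) + (b + 3)^2)/((b - 6)^3*(b + 3)^3)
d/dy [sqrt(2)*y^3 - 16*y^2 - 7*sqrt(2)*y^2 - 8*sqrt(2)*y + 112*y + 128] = 3*sqrt(2)*y^2 - 32*y - 14*sqrt(2)*y - 8*sqrt(2) + 112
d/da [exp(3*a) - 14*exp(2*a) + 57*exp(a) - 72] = (3*exp(2*a) - 28*exp(a) + 57)*exp(a)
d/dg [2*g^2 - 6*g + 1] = 4*g - 6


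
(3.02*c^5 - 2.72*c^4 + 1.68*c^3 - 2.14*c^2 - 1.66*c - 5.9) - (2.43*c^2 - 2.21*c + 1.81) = 3.02*c^5 - 2.72*c^4 + 1.68*c^3 - 4.57*c^2 + 0.55*c - 7.71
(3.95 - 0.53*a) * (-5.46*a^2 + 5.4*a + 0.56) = 2.8938*a^3 - 24.429*a^2 + 21.0332*a + 2.212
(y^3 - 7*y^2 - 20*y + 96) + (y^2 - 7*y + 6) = y^3 - 6*y^2 - 27*y + 102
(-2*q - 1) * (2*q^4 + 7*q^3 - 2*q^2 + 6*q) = -4*q^5 - 16*q^4 - 3*q^3 - 10*q^2 - 6*q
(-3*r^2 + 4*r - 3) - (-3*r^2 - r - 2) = 5*r - 1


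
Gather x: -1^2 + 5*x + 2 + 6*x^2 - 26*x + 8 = 6*x^2 - 21*x + 9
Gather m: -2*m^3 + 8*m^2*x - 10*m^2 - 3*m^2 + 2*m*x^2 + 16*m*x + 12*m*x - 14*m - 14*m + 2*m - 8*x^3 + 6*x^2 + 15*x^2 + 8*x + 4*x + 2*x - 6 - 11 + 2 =-2*m^3 + m^2*(8*x - 13) + m*(2*x^2 + 28*x - 26) - 8*x^3 + 21*x^2 + 14*x - 15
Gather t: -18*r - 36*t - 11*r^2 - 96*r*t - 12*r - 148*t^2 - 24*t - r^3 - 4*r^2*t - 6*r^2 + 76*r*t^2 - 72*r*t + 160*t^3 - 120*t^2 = -r^3 - 17*r^2 - 30*r + 160*t^3 + t^2*(76*r - 268) + t*(-4*r^2 - 168*r - 60)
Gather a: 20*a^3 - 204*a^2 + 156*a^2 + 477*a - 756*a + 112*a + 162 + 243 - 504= 20*a^3 - 48*a^2 - 167*a - 99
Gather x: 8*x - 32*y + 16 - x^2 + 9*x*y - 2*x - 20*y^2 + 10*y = -x^2 + x*(9*y + 6) - 20*y^2 - 22*y + 16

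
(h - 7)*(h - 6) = h^2 - 13*h + 42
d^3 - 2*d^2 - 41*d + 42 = (d - 7)*(d - 1)*(d + 6)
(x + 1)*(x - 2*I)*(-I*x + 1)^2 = -x^4 - x^3 - 3*x^2 - 3*x - 2*I*x - 2*I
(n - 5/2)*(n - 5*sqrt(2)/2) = n^2 - 5*sqrt(2)*n/2 - 5*n/2 + 25*sqrt(2)/4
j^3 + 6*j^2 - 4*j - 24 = (j - 2)*(j + 2)*(j + 6)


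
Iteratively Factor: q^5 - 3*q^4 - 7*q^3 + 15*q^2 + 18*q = (q + 1)*(q^4 - 4*q^3 - 3*q^2 + 18*q) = q*(q + 1)*(q^3 - 4*q^2 - 3*q + 18) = q*(q - 3)*(q + 1)*(q^2 - q - 6) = q*(q - 3)^2*(q + 1)*(q + 2)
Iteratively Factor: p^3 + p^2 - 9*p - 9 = (p - 3)*(p^2 + 4*p + 3) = (p - 3)*(p + 1)*(p + 3)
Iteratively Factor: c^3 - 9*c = (c + 3)*(c^2 - 3*c) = c*(c + 3)*(c - 3)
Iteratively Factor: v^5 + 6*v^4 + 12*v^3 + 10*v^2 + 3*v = (v + 1)*(v^4 + 5*v^3 + 7*v^2 + 3*v) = v*(v + 1)*(v^3 + 5*v^2 + 7*v + 3) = v*(v + 1)*(v + 3)*(v^2 + 2*v + 1) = v*(v + 1)^2*(v + 3)*(v + 1)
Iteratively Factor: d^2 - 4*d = (d - 4)*(d)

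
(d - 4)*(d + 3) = d^2 - d - 12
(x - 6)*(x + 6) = x^2 - 36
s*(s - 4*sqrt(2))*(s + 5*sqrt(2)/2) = s^3 - 3*sqrt(2)*s^2/2 - 20*s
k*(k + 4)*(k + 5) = k^3 + 9*k^2 + 20*k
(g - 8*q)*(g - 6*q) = g^2 - 14*g*q + 48*q^2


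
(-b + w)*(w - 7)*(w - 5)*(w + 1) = -b*w^3 + 11*b*w^2 - 23*b*w - 35*b + w^4 - 11*w^3 + 23*w^2 + 35*w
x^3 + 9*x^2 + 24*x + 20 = (x + 2)^2*(x + 5)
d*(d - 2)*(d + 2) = d^3 - 4*d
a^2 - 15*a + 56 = (a - 8)*(a - 7)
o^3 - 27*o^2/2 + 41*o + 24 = (o - 8)*(o - 6)*(o + 1/2)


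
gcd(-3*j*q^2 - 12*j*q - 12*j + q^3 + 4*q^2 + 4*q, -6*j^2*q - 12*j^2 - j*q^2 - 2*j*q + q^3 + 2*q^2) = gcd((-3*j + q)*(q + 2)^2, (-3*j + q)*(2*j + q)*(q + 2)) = -3*j*q - 6*j + q^2 + 2*q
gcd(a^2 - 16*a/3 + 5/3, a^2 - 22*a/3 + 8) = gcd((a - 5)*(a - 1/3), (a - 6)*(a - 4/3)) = 1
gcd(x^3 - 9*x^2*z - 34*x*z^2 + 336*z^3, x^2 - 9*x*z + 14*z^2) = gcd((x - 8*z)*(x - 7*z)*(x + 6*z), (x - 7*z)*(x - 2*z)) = x - 7*z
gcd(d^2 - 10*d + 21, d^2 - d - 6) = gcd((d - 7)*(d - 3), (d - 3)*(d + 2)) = d - 3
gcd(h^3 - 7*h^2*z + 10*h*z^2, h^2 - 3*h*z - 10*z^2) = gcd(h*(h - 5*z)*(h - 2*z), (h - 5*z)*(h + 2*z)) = -h + 5*z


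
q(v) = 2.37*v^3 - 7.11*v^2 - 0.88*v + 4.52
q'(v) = 7.11*v^2 - 14.22*v - 0.88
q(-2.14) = -49.38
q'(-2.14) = 62.11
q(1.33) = -3.65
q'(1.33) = -7.22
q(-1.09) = -6.04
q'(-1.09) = 23.07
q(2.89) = -0.20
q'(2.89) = 17.41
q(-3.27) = -151.50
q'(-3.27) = 121.65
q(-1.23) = -9.56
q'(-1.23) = 27.37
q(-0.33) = 3.95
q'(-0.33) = 4.59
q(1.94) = -6.64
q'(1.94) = -1.71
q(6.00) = 255.20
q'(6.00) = 169.76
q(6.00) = 255.20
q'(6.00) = 169.76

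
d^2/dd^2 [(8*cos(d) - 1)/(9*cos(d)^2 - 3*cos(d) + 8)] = 2*(5832*(1 - cos(2*d))^2*cos(d) - 108*(1 - cos(2*d))^2 - 181*cos(d) + 1482*cos(2*d) + 513*cos(3*d) - 1296*cos(5*d) - 126)/(6*cos(d) - 9*cos(2*d) - 25)^3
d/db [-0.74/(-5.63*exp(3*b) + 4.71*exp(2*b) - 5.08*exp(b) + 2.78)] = (-12.4986*exp(2*b) + 6.9708*exp(b) - 3.7592)*exp(b)/(5.63*exp(3*b) - 4.71*exp(2*b) + 5.08*exp(b) - 2.78)^2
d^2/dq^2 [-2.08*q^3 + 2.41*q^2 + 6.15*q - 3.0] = 4.82 - 12.48*q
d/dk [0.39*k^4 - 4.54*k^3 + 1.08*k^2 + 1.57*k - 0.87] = 1.56*k^3 - 13.62*k^2 + 2.16*k + 1.57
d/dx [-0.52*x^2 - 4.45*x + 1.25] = -1.04*x - 4.45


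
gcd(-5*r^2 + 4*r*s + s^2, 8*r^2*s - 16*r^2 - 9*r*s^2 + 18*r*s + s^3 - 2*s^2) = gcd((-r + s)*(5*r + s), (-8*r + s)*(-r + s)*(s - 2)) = r - s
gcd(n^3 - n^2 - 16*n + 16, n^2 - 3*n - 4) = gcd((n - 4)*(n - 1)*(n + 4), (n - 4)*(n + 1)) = n - 4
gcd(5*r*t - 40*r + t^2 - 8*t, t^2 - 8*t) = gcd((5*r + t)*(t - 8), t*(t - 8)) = t - 8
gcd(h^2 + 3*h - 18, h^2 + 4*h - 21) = h - 3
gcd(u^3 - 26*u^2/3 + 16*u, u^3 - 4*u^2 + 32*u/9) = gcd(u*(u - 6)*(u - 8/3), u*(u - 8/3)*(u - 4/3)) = u^2 - 8*u/3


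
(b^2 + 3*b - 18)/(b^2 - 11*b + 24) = (b + 6)/(b - 8)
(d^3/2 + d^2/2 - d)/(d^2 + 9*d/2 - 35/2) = d*(d^2 + d - 2)/(2*d^2 + 9*d - 35)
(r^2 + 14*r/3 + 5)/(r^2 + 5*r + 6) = (r + 5/3)/(r + 2)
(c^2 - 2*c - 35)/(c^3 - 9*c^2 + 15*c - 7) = (c + 5)/(c^2 - 2*c + 1)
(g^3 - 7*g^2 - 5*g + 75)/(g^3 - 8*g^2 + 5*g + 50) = (g + 3)/(g + 2)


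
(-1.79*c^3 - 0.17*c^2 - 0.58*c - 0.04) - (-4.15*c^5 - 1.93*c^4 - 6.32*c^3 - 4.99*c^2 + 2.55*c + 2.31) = 4.15*c^5 + 1.93*c^4 + 4.53*c^3 + 4.82*c^2 - 3.13*c - 2.35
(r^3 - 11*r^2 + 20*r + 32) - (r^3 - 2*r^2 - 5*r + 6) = -9*r^2 + 25*r + 26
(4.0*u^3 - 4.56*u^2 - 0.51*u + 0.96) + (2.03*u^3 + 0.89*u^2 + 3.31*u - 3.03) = 6.03*u^3 - 3.67*u^2 + 2.8*u - 2.07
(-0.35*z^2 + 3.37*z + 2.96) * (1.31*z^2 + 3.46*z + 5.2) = -0.4585*z^4 + 3.2037*z^3 + 13.7178*z^2 + 27.7656*z + 15.392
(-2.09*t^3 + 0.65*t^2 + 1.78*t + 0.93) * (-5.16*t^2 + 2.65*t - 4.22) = 10.7844*t^5 - 8.8925*t^4 + 1.3575*t^3 - 2.8248*t^2 - 5.0471*t - 3.9246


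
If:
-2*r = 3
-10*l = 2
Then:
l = -1/5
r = -3/2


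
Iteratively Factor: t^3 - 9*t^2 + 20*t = (t)*(t^2 - 9*t + 20) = t*(t - 5)*(t - 4)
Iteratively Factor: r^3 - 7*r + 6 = (r - 1)*(r^2 + r - 6) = (r - 1)*(r + 3)*(r - 2)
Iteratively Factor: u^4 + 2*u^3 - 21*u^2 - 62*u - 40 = (u + 2)*(u^3 - 21*u - 20) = (u - 5)*(u + 2)*(u^2 + 5*u + 4) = (u - 5)*(u + 1)*(u + 2)*(u + 4)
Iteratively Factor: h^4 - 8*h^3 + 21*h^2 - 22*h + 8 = (h - 1)*(h^3 - 7*h^2 + 14*h - 8) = (h - 4)*(h - 1)*(h^2 - 3*h + 2) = (h - 4)*(h - 2)*(h - 1)*(h - 1)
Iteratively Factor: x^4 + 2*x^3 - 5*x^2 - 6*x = (x - 2)*(x^3 + 4*x^2 + 3*x) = x*(x - 2)*(x^2 + 4*x + 3) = x*(x - 2)*(x + 1)*(x + 3)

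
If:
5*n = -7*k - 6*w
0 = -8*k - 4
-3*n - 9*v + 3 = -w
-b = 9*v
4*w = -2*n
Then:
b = 25/8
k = -1/2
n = 7/4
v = -25/72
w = -7/8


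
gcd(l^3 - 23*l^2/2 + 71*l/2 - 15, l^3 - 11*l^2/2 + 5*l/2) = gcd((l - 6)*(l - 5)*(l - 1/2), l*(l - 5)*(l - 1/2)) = l^2 - 11*l/2 + 5/2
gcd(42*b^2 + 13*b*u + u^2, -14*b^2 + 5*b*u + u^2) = 7*b + u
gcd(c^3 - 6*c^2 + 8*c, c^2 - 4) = c - 2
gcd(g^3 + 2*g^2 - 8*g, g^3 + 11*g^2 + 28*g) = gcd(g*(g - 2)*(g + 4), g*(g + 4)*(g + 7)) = g^2 + 4*g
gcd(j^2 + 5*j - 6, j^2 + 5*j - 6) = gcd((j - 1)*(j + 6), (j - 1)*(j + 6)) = j^2 + 5*j - 6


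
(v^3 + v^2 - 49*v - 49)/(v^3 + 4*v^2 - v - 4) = (v^2 - 49)/(v^2 + 3*v - 4)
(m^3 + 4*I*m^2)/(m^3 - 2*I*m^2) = (m + 4*I)/(m - 2*I)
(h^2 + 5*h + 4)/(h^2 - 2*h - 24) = (h + 1)/(h - 6)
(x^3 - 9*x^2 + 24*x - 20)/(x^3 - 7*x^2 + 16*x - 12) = (x - 5)/(x - 3)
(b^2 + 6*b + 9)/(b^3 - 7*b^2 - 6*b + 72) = (b + 3)/(b^2 - 10*b + 24)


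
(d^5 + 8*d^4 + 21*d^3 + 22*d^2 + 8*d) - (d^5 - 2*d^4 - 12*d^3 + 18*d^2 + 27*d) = 10*d^4 + 33*d^3 + 4*d^2 - 19*d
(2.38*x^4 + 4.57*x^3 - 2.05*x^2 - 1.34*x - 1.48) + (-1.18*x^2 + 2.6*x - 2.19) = 2.38*x^4 + 4.57*x^3 - 3.23*x^2 + 1.26*x - 3.67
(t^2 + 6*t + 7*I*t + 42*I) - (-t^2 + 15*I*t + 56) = 2*t^2 + 6*t - 8*I*t - 56 + 42*I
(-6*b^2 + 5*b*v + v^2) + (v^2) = -6*b^2 + 5*b*v + 2*v^2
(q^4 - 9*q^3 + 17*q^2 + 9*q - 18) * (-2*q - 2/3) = -2*q^5 + 52*q^4/3 - 28*q^3 - 88*q^2/3 + 30*q + 12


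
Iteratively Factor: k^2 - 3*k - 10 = (k - 5)*(k + 2)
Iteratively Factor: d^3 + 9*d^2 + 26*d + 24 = (d + 2)*(d^2 + 7*d + 12) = (d + 2)*(d + 4)*(d + 3)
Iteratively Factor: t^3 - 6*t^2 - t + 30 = (t + 2)*(t^2 - 8*t + 15) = (t - 5)*(t + 2)*(t - 3)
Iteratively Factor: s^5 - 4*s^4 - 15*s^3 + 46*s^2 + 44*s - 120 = (s - 2)*(s^4 - 2*s^3 - 19*s^2 + 8*s + 60) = (s - 5)*(s - 2)*(s^3 + 3*s^2 - 4*s - 12) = (s - 5)*(s - 2)*(s + 2)*(s^2 + s - 6) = (s - 5)*(s - 2)^2*(s + 2)*(s + 3)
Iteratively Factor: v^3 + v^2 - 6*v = (v)*(v^2 + v - 6) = v*(v + 3)*(v - 2)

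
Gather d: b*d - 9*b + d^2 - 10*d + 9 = -9*b + d^2 + d*(b - 10) + 9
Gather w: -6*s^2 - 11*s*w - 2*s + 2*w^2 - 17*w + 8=-6*s^2 - 2*s + 2*w^2 + w*(-11*s - 17) + 8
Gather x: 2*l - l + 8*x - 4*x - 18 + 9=l + 4*x - 9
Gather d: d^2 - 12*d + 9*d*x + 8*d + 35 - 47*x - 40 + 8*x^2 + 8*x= d^2 + d*(9*x - 4) + 8*x^2 - 39*x - 5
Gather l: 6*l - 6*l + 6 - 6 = 0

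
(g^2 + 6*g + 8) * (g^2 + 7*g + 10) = g^4 + 13*g^3 + 60*g^2 + 116*g + 80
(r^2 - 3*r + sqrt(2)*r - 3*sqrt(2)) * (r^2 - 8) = r^4 - 3*r^3 + sqrt(2)*r^3 - 8*r^2 - 3*sqrt(2)*r^2 - 8*sqrt(2)*r + 24*r + 24*sqrt(2)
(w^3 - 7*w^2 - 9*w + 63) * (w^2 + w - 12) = w^5 - 6*w^4 - 28*w^3 + 138*w^2 + 171*w - 756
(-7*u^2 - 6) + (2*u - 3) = -7*u^2 + 2*u - 9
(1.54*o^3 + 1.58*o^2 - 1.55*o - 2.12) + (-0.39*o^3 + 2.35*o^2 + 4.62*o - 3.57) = 1.15*o^3 + 3.93*o^2 + 3.07*o - 5.69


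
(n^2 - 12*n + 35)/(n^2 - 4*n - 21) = (n - 5)/(n + 3)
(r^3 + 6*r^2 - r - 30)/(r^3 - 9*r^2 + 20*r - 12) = (r^2 + 8*r + 15)/(r^2 - 7*r + 6)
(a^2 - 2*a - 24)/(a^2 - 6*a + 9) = (a^2 - 2*a - 24)/(a^2 - 6*a + 9)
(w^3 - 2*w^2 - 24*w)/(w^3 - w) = (w^2 - 2*w - 24)/(w^2 - 1)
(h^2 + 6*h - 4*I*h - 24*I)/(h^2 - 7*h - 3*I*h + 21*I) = (h^2 + h*(6 - 4*I) - 24*I)/(h^2 + h*(-7 - 3*I) + 21*I)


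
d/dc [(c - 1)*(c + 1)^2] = (c + 1)*(3*c - 1)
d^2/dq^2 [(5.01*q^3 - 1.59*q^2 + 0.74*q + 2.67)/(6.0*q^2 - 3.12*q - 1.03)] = (-2.27373675443232e-13*q^5 + 2.27373675443232e-13*q^4 + 153.212688*q^3 + 614.363616*q^2 - 240.564546*q + 76.853106)/(216.0*q^6 - 336.96*q^5 + 63.9792*q^4 + 85.318272*q^3 - 10.983096*q^2 - 9.930024*q - 1.092727)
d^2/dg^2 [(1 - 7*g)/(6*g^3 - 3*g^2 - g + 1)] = 2*(-(7*g - 1)*(-18*g^2 + 6*g + 1)^2 + (126*g^2 - 42*g + 3*(6*g - 1)*(7*g - 1) - 7)*(6*g^3 - 3*g^2 - g + 1))/(6*g^3 - 3*g^2 - g + 1)^3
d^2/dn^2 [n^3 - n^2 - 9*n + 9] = 6*n - 2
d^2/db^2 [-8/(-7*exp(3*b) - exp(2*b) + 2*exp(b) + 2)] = 8*((-63*exp(2*b) - 4*exp(b) + 2)*(7*exp(3*b) + exp(2*b) - 2*exp(b) - 2) + 2*(21*exp(2*b) + 2*exp(b) - 2)^2*exp(b))*exp(b)/(7*exp(3*b) + exp(2*b) - 2*exp(b) - 2)^3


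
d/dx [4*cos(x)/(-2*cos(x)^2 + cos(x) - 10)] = 8*(sin(x)^2 + 4)*sin(x)/(cos(x) - cos(2*x) - 11)^2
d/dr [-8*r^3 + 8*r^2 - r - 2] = -24*r^2 + 16*r - 1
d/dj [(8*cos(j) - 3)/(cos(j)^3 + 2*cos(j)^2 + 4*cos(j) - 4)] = 16*(-7*sin(j)^2 + 4*cos(3*j) + 27)*sin(j)/(-8*sin(j)^2 + 19*cos(j) + cos(3*j) - 8)^2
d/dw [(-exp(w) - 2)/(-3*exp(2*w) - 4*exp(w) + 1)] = (-2*(exp(w) + 2)*(3*exp(w) + 2) + 3*exp(2*w) + 4*exp(w) - 1)*exp(w)/(3*exp(2*w) + 4*exp(w) - 1)^2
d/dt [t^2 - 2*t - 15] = 2*t - 2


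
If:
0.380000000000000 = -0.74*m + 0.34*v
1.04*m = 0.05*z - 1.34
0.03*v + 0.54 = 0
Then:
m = -8.78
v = -18.00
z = -155.90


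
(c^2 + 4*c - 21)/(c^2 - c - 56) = (c - 3)/(c - 8)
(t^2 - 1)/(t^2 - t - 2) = (t - 1)/(t - 2)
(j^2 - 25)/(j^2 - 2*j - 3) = (25 - j^2)/(-j^2 + 2*j + 3)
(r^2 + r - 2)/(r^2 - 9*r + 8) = (r + 2)/(r - 8)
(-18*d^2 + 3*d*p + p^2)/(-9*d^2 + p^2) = (6*d + p)/(3*d + p)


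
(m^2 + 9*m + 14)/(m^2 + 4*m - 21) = (m + 2)/(m - 3)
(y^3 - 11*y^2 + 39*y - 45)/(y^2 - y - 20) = (y^2 - 6*y + 9)/(y + 4)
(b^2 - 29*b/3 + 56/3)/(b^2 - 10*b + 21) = (b - 8/3)/(b - 3)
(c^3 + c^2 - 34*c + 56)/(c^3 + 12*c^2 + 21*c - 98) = (c - 4)/(c + 7)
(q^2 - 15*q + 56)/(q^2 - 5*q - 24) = (q - 7)/(q + 3)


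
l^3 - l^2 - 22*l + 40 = (l - 4)*(l - 2)*(l + 5)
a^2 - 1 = (a - 1)*(a + 1)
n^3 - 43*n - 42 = (n - 7)*(n + 1)*(n + 6)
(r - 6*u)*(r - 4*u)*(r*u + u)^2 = r^4*u^2 - 10*r^3*u^3 + 2*r^3*u^2 + 24*r^2*u^4 - 20*r^2*u^3 + r^2*u^2 + 48*r*u^4 - 10*r*u^3 + 24*u^4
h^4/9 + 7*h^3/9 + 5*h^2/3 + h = h*(h/3 + 1/3)*(h/3 + 1)*(h + 3)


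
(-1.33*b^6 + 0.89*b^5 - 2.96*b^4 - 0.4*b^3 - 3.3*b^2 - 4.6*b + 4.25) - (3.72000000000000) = -1.33*b^6 + 0.89*b^5 - 2.96*b^4 - 0.4*b^3 - 3.3*b^2 - 4.6*b + 0.53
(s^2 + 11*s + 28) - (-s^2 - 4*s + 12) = 2*s^2 + 15*s + 16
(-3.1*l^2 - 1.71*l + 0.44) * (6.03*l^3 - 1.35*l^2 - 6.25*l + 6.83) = -18.693*l^5 - 6.1263*l^4 + 24.3367*l^3 - 11.0795*l^2 - 14.4293*l + 3.0052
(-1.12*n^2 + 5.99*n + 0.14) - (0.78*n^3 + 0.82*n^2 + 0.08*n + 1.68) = -0.78*n^3 - 1.94*n^2 + 5.91*n - 1.54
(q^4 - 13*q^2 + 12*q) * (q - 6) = q^5 - 6*q^4 - 13*q^3 + 90*q^2 - 72*q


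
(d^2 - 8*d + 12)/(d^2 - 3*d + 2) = (d - 6)/(d - 1)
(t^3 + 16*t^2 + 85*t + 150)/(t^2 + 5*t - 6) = (t^2 + 10*t + 25)/(t - 1)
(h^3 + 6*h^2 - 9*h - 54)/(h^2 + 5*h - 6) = (h^2 - 9)/(h - 1)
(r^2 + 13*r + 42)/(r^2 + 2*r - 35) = (r + 6)/(r - 5)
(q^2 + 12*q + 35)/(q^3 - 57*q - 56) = (q + 5)/(q^2 - 7*q - 8)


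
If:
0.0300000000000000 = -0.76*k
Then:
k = -0.04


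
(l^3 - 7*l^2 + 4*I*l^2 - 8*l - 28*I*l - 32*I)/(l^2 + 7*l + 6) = (l^2 + 4*l*(-2 + I) - 32*I)/(l + 6)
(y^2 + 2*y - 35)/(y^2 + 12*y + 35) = (y - 5)/(y + 5)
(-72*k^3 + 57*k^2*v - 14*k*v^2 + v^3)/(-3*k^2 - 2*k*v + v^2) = (24*k^2 - 11*k*v + v^2)/(k + v)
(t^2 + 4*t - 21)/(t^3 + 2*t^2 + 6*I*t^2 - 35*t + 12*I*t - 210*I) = (t - 3)/(t^2 + t*(-5 + 6*I) - 30*I)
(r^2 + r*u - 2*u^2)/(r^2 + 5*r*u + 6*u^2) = (r - u)/(r + 3*u)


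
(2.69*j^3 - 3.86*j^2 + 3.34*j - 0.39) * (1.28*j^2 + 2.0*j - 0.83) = 3.4432*j^5 + 0.4392*j^4 - 5.6775*j^3 + 9.3846*j^2 - 3.5522*j + 0.3237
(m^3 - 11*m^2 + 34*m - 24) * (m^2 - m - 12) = m^5 - 12*m^4 + 33*m^3 + 74*m^2 - 384*m + 288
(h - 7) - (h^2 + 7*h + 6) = -h^2 - 6*h - 13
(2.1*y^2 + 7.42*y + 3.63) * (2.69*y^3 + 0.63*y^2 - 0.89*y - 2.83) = 5.649*y^5 + 21.2828*y^4 + 12.5703*y^3 - 10.2599*y^2 - 24.2293*y - 10.2729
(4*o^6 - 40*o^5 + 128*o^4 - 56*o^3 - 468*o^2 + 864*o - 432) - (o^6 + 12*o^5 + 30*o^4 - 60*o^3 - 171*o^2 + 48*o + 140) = 3*o^6 - 52*o^5 + 98*o^4 + 4*o^3 - 297*o^2 + 816*o - 572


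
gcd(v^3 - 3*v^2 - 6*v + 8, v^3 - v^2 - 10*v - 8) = v^2 - 2*v - 8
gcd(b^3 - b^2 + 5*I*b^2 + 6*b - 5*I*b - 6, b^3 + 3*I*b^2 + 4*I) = b - I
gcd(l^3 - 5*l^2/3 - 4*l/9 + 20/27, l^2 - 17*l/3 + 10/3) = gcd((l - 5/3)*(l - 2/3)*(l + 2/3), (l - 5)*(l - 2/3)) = l - 2/3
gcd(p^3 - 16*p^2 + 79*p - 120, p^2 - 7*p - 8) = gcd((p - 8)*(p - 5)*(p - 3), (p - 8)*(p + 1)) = p - 8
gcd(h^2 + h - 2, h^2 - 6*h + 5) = h - 1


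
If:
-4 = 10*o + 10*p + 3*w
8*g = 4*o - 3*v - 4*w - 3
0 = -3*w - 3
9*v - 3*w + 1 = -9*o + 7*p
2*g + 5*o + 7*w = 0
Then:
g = 469/352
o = 763/880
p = -851/880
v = -227/110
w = -1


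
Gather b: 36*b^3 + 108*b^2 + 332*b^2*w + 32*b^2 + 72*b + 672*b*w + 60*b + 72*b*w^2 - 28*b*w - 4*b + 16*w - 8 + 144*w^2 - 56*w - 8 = 36*b^3 + b^2*(332*w + 140) + b*(72*w^2 + 644*w + 128) + 144*w^2 - 40*w - 16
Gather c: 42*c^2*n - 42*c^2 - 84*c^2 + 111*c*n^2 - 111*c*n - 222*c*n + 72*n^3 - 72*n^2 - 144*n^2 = c^2*(42*n - 126) + c*(111*n^2 - 333*n) + 72*n^3 - 216*n^2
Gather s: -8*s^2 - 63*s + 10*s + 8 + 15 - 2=-8*s^2 - 53*s + 21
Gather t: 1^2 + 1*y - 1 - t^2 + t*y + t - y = -t^2 + t*(y + 1)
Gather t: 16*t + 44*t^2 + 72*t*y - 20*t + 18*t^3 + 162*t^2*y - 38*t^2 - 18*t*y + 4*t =18*t^3 + t^2*(162*y + 6) + 54*t*y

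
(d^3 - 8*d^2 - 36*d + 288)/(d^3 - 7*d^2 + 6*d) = (d^2 - 2*d - 48)/(d*(d - 1))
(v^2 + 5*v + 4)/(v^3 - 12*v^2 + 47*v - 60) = (v^2 + 5*v + 4)/(v^3 - 12*v^2 + 47*v - 60)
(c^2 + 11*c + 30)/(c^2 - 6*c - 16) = (c^2 + 11*c + 30)/(c^2 - 6*c - 16)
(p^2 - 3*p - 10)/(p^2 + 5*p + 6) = (p - 5)/(p + 3)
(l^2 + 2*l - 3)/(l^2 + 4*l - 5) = (l + 3)/(l + 5)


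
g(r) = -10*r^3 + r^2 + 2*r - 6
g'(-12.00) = -4342.00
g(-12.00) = 17394.00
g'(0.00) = 2.00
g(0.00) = -6.00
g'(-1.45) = -63.98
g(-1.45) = 23.69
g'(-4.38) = -582.29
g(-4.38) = 844.70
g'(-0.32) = -1.71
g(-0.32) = -6.21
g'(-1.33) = -53.73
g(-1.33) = 16.64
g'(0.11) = 1.86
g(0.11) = -5.78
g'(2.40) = -166.00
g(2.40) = -133.68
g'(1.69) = -80.30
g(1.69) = -48.03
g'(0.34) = -0.79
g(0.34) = -5.60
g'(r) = -30*r^2 + 2*r + 2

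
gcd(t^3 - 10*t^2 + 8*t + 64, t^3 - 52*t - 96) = t^2 - 6*t - 16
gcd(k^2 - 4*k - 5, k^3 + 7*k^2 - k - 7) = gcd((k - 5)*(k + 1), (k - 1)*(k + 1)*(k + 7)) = k + 1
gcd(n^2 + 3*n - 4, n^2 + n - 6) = 1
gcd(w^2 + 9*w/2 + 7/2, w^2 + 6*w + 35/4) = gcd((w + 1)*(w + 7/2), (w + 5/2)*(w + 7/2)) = w + 7/2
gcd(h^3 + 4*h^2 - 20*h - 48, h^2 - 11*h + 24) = 1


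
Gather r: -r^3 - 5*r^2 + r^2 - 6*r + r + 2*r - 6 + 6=-r^3 - 4*r^2 - 3*r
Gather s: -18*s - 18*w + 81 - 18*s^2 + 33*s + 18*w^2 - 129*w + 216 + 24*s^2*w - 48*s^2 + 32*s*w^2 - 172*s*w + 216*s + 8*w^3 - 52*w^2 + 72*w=s^2*(24*w - 66) + s*(32*w^2 - 172*w + 231) + 8*w^3 - 34*w^2 - 75*w + 297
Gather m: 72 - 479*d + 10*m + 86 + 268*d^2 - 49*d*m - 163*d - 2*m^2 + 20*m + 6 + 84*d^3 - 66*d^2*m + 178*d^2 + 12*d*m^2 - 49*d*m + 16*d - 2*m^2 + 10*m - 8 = 84*d^3 + 446*d^2 - 626*d + m^2*(12*d - 4) + m*(-66*d^2 - 98*d + 40) + 156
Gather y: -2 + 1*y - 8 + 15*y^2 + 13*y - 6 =15*y^2 + 14*y - 16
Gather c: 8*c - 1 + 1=8*c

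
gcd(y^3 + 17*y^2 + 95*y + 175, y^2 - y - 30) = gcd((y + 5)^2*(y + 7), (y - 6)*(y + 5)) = y + 5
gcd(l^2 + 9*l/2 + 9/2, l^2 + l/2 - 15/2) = l + 3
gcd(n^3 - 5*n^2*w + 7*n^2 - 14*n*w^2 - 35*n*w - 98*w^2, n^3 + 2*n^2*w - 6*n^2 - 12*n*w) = n + 2*w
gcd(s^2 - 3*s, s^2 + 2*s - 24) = 1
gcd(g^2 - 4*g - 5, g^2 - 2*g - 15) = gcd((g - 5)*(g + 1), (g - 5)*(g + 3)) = g - 5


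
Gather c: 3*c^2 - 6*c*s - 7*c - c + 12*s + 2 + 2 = 3*c^2 + c*(-6*s - 8) + 12*s + 4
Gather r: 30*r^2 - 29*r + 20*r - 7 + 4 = 30*r^2 - 9*r - 3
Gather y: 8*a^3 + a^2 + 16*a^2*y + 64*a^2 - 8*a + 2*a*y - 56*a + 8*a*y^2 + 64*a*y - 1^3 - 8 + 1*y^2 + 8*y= 8*a^3 + 65*a^2 - 64*a + y^2*(8*a + 1) + y*(16*a^2 + 66*a + 8) - 9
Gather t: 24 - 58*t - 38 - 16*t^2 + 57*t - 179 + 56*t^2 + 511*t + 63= 40*t^2 + 510*t - 130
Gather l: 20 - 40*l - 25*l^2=-25*l^2 - 40*l + 20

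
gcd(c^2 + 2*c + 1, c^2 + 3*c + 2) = c + 1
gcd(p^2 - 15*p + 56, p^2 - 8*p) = p - 8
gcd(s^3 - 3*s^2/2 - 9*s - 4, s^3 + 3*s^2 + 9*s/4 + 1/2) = s^2 + 5*s/2 + 1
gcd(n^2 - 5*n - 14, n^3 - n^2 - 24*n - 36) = n + 2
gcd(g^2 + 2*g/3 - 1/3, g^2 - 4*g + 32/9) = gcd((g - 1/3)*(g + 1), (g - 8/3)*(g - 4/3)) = 1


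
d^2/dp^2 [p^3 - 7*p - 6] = 6*p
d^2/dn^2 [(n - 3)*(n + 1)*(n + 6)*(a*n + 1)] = 12*a*n^2 + 24*a*n - 30*a + 6*n + 8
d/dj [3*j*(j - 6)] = 6*j - 18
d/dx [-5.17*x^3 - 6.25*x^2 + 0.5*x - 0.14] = -15.51*x^2 - 12.5*x + 0.5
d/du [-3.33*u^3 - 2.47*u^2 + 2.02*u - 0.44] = -9.99*u^2 - 4.94*u + 2.02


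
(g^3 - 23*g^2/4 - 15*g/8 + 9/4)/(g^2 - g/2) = g - 21/4 - 9/(2*g)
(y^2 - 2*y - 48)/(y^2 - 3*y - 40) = (y + 6)/(y + 5)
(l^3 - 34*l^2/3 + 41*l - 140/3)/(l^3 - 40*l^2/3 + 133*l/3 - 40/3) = (3*l^2 - 19*l + 28)/(3*l^2 - 25*l + 8)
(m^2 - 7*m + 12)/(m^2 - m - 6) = (m - 4)/(m + 2)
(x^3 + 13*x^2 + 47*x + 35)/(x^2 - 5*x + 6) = (x^3 + 13*x^2 + 47*x + 35)/(x^2 - 5*x + 6)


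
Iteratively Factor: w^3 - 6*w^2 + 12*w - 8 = (w - 2)*(w^2 - 4*w + 4) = (w - 2)^2*(w - 2)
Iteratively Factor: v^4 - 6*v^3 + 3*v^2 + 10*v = (v)*(v^3 - 6*v^2 + 3*v + 10) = v*(v - 5)*(v^2 - v - 2) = v*(v - 5)*(v + 1)*(v - 2)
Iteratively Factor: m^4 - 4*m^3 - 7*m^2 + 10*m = (m - 5)*(m^3 + m^2 - 2*m) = (m - 5)*(m - 1)*(m^2 + 2*m) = m*(m - 5)*(m - 1)*(m + 2)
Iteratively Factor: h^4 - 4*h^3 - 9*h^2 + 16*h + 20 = (h - 2)*(h^3 - 2*h^2 - 13*h - 10) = (h - 5)*(h - 2)*(h^2 + 3*h + 2) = (h - 5)*(h - 2)*(h + 2)*(h + 1)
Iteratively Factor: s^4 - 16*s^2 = (s)*(s^3 - 16*s) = s*(s + 4)*(s^2 - 4*s) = s*(s - 4)*(s + 4)*(s)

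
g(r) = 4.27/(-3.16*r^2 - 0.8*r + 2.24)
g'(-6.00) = -0.01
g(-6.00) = -0.04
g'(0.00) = 0.68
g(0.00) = 1.91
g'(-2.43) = -0.30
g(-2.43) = -0.29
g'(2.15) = 0.31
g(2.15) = -0.30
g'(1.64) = 0.83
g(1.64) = -0.56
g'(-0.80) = -24.71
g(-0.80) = 4.98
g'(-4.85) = -0.03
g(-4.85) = -0.06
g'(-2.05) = -0.59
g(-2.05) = -0.45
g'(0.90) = 25.63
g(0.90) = -4.11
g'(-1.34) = -5.87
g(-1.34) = -1.81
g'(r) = 4.27*(6.32*r + 0.8)/(-3.16*r^2 - 0.8*r + 2.24)^2 = (26.9864*r + 3.416)/(3.16*r^2 + 0.8*r - 2.24)^2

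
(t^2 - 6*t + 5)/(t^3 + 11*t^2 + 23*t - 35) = (t - 5)/(t^2 + 12*t + 35)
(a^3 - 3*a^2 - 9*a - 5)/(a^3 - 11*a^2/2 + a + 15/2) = 2*(a + 1)/(2*a - 3)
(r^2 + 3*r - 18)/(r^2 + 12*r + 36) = (r - 3)/(r + 6)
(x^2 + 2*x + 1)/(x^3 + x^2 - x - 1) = 1/(x - 1)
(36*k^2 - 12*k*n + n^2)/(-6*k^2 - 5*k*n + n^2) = (-6*k + n)/(k + n)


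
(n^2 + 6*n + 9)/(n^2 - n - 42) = (n^2 + 6*n + 9)/(n^2 - n - 42)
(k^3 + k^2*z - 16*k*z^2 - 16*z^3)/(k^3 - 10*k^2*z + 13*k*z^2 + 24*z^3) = (k^2 - 16*z^2)/(k^2 - 11*k*z + 24*z^2)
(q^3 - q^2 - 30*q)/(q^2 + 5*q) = q - 6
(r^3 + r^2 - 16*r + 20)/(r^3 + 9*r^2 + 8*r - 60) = (r - 2)/(r + 6)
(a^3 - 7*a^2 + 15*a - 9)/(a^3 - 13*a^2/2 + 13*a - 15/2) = 2*(a - 3)/(2*a - 5)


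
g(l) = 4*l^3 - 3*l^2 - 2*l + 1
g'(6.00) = 394.00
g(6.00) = 745.00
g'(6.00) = 394.00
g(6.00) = 745.00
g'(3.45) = 120.13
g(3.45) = 122.65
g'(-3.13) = 134.34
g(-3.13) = -144.79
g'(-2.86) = 113.32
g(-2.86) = -111.39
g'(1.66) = 21.11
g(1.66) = 7.71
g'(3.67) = 137.61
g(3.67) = 150.98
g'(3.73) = 142.57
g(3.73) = 159.38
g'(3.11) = 95.41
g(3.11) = 86.08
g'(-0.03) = -1.81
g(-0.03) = 1.06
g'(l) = 12*l^2 - 6*l - 2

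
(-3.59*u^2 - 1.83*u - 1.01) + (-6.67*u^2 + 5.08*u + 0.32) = -10.26*u^2 + 3.25*u - 0.69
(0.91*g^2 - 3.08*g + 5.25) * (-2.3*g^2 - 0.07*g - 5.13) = -2.093*g^4 + 7.0203*g^3 - 16.5277*g^2 + 15.4329*g - 26.9325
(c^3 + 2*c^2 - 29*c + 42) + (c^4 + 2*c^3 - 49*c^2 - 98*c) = c^4 + 3*c^3 - 47*c^2 - 127*c + 42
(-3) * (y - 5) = 15 - 3*y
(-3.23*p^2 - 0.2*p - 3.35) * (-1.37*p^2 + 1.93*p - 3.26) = 4.4251*p^4 - 5.9599*p^3 + 14.7333*p^2 - 5.8135*p + 10.921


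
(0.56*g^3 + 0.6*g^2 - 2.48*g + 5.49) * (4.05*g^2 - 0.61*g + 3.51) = 2.268*g^5 + 2.0884*g^4 - 8.4444*g^3 + 25.8533*g^2 - 12.0537*g + 19.2699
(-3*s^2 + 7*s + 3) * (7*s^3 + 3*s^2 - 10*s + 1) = -21*s^5 + 40*s^4 + 72*s^3 - 64*s^2 - 23*s + 3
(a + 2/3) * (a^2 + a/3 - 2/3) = a^3 + a^2 - 4*a/9 - 4/9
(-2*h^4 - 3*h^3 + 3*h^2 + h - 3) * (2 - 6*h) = 12*h^5 + 14*h^4 - 24*h^3 + 20*h - 6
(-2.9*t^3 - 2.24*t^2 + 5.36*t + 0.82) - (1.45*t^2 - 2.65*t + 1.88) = -2.9*t^3 - 3.69*t^2 + 8.01*t - 1.06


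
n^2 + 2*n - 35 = (n - 5)*(n + 7)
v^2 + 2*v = v*(v + 2)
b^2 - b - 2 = (b - 2)*(b + 1)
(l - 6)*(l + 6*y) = l^2 + 6*l*y - 6*l - 36*y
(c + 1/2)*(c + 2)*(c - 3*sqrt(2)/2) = c^3 - 3*sqrt(2)*c^2/2 + 5*c^2/2 - 15*sqrt(2)*c/4 + c - 3*sqrt(2)/2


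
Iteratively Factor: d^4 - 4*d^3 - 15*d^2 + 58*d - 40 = (d - 2)*(d^3 - 2*d^2 - 19*d + 20) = (d - 2)*(d - 1)*(d^2 - d - 20) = (d - 2)*(d - 1)*(d + 4)*(d - 5)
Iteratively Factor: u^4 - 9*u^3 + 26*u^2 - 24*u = (u - 4)*(u^3 - 5*u^2 + 6*u) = u*(u - 4)*(u^2 - 5*u + 6) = u*(u - 4)*(u - 2)*(u - 3)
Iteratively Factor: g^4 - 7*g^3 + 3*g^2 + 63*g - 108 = (g - 3)*(g^3 - 4*g^2 - 9*g + 36) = (g - 4)*(g - 3)*(g^2 - 9) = (g - 4)*(g - 3)*(g + 3)*(g - 3)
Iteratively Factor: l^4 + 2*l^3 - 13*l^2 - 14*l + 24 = (l - 3)*(l^3 + 5*l^2 + 2*l - 8) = (l - 3)*(l + 2)*(l^2 + 3*l - 4) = (l - 3)*(l + 2)*(l + 4)*(l - 1)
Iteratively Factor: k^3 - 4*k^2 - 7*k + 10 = (k - 1)*(k^2 - 3*k - 10) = (k - 5)*(k - 1)*(k + 2)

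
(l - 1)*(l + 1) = l^2 - 1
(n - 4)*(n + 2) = n^2 - 2*n - 8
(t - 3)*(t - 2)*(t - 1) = t^3 - 6*t^2 + 11*t - 6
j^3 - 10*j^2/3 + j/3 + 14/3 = (j - 7/3)*(j - 2)*(j + 1)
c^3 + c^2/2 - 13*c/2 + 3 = (c - 2)*(c - 1/2)*(c + 3)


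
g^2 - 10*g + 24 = (g - 6)*(g - 4)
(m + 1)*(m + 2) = m^2 + 3*m + 2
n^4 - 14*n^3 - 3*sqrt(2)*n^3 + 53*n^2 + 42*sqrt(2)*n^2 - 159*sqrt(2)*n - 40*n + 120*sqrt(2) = (n - 8)*(n - 5)*(n - 1)*(n - 3*sqrt(2))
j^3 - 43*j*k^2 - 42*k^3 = (j - 7*k)*(j + k)*(j + 6*k)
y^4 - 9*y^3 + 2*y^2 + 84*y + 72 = (y - 6)^2*(y + 1)*(y + 2)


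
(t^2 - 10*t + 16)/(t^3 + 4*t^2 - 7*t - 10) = (t - 8)/(t^2 + 6*t + 5)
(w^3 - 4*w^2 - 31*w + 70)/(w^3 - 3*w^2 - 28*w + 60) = (w - 7)/(w - 6)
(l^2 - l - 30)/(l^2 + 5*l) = (l - 6)/l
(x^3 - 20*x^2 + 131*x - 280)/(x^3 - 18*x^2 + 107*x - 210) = (x - 8)/(x - 6)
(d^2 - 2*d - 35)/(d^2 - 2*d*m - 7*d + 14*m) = (d + 5)/(d - 2*m)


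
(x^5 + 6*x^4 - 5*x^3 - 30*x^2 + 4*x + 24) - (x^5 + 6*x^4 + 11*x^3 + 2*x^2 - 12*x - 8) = -16*x^3 - 32*x^2 + 16*x + 32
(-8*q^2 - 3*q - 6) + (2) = -8*q^2 - 3*q - 4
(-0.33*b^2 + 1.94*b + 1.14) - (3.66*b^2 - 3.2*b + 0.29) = -3.99*b^2 + 5.14*b + 0.85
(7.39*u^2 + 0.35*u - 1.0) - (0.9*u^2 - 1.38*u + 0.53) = 6.49*u^2 + 1.73*u - 1.53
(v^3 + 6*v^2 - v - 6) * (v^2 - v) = v^5 + 5*v^4 - 7*v^3 - 5*v^2 + 6*v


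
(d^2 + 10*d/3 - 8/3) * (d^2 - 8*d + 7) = d^4 - 14*d^3/3 - 67*d^2/3 + 134*d/3 - 56/3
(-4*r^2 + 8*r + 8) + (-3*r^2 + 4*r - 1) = -7*r^2 + 12*r + 7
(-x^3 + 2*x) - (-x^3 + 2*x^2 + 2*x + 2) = -2*x^2 - 2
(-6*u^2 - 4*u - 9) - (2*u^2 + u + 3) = -8*u^2 - 5*u - 12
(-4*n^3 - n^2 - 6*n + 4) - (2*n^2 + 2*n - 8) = -4*n^3 - 3*n^2 - 8*n + 12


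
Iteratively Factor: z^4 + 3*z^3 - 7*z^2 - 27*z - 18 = (z + 3)*(z^3 - 7*z - 6) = (z + 2)*(z + 3)*(z^2 - 2*z - 3) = (z - 3)*(z + 2)*(z + 3)*(z + 1)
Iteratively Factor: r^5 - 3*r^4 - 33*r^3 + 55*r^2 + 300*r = (r - 5)*(r^4 + 2*r^3 - 23*r^2 - 60*r) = (r - 5)^2*(r^3 + 7*r^2 + 12*r) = (r - 5)^2*(r + 3)*(r^2 + 4*r) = r*(r - 5)^2*(r + 3)*(r + 4)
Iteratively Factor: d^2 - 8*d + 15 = (d - 5)*(d - 3)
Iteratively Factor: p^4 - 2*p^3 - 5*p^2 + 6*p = (p)*(p^3 - 2*p^2 - 5*p + 6) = p*(p - 1)*(p^2 - p - 6) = p*(p - 1)*(p + 2)*(p - 3)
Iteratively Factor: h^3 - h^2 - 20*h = (h)*(h^2 - h - 20) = h*(h + 4)*(h - 5)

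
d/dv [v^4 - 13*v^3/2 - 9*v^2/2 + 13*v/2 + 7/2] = 4*v^3 - 39*v^2/2 - 9*v + 13/2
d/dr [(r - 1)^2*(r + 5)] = 3*(r - 1)*(r + 3)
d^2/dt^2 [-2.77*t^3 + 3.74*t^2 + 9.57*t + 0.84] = 7.48 - 16.62*t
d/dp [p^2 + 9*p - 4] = 2*p + 9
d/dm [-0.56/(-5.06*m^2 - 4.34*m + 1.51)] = (-5.6672*m - 2.4304)/(5.06*m^2 + 4.34*m - 1.51)^2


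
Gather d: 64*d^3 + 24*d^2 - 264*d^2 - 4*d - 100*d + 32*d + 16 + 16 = 64*d^3 - 240*d^2 - 72*d + 32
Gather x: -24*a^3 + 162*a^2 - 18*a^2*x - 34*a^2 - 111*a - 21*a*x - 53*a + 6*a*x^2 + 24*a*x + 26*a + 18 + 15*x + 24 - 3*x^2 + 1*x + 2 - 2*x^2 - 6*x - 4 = -24*a^3 + 128*a^2 - 138*a + x^2*(6*a - 5) + x*(-18*a^2 + 3*a + 10) + 40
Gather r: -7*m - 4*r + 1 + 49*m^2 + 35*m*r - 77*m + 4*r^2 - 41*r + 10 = 49*m^2 - 84*m + 4*r^2 + r*(35*m - 45) + 11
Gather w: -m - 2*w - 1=-m - 2*w - 1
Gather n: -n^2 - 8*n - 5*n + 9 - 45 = -n^2 - 13*n - 36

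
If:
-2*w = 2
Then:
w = -1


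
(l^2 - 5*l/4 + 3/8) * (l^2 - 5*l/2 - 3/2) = l^4 - 15*l^3/4 + 2*l^2 + 15*l/16 - 9/16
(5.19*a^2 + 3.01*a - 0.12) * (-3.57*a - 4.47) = -18.5283*a^3 - 33.945*a^2 - 13.0263*a + 0.5364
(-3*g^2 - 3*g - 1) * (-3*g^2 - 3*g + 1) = 9*g^4 + 18*g^3 + 9*g^2 - 1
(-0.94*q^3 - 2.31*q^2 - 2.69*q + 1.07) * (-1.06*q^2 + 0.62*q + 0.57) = 0.9964*q^5 + 1.8658*q^4 + 0.8834*q^3 - 4.1187*q^2 - 0.8699*q + 0.6099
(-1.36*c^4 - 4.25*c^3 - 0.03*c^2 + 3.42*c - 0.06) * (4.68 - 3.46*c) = 4.7056*c^5 + 8.3402*c^4 - 19.7862*c^3 - 11.9736*c^2 + 16.2132*c - 0.2808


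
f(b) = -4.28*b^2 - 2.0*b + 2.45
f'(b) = -8.56*b - 2.0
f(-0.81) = 1.26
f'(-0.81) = 4.93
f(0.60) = -0.29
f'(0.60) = -7.14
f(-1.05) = -0.17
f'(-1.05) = 6.99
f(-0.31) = 2.66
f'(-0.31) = 0.65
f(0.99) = -3.72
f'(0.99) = -10.47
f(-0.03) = 2.51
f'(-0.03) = -1.74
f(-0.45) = 2.48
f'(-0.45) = 1.85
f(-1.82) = -8.09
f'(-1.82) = 13.58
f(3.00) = -42.07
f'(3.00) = -27.68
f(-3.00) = -30.07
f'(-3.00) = 23.68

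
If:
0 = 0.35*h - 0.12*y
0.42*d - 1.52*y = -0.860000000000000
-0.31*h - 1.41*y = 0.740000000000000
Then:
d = -3.81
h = -0.17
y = -0.49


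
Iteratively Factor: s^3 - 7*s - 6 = (s + 2)*(s^2 - 2*s - 3) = (s - 3)*(s + 2)*(s + 1)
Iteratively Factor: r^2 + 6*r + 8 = (r + 2)*(r + 4)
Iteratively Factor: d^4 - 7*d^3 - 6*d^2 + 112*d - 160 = (d - 5)*(d^3 - 2*d^2 - 16*d + 32) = (d - 5)*(d - 4)*(d^2 + 2*d - 8) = (d - 5)*(d - 4)*(d + 4)*(d - 2)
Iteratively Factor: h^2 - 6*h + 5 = (h - 1)*(h - 5)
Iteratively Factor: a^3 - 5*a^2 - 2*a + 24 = (a + 2)*(a^2 - 7*a + 12) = (a - 4)*(a + 2)*(a - 3)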